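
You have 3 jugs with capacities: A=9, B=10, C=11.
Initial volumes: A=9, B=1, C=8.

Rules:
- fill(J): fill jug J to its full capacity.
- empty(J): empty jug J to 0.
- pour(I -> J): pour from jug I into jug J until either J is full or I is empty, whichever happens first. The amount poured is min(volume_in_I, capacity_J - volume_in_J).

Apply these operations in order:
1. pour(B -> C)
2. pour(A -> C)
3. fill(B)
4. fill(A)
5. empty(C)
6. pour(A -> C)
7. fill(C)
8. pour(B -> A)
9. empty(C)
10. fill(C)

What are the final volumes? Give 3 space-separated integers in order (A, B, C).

Answer: 9 1 11

Derivation:
Step 1: pour(B -> C) -> (A=9 B=0 C=9)
Step 2: pour(A -> C) -> (A=7 B=0 C=11)
Step 3: fill(B) -> (A=7 B=10 C=11)
Step 4: fill(A) -> (A=9 B=10 C=11)
Step 5: empty(C) -> (A=9 B=10 C=0)
Step 6: pour(A -> C) -> (A=0 B=10 C=9)
Step 7: fill(C) -> (A=0 B=10 C=11)
Step 8: pour(B -> A) -> (A=9 B=1 C=11)
Step 9: empty(C) -> (A=9 B=1 C=0)
Step 10: fill(C) -> (A=9 B=1 C=11)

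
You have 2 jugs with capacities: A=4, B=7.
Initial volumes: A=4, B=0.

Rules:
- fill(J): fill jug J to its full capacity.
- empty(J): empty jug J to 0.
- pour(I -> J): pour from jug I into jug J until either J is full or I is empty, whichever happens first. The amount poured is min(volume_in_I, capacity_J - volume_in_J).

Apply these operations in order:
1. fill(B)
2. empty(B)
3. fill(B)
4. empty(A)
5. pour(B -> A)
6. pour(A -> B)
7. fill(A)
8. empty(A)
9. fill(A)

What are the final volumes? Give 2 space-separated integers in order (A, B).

Answer: 4 7

Derivation:
Step 1: fill(B) -> (A=4 B=7)
Step 2: empty(B) -> (A=4 B=0)
Step 3: fill(B) -> (A=4 B=7)
Step 4: empty(A) -> (A=0 B=7)
Step 5: pour(B -> A) -> (A=4 B=3)
Step 6: pour(A -> B) -> (A=0 B=7)
Step 7: fill(A) -> (A=4 B=7)
Step 8: empty(A) -> (A=0 B=7)
Step 9: fill(A) -> (A=4 B=7)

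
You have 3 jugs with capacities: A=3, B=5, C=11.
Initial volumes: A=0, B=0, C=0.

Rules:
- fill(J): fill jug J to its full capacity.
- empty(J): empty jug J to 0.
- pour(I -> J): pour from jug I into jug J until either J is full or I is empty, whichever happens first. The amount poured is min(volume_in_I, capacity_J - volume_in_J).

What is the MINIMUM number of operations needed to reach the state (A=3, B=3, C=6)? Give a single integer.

BFS from (A=0, B=0, C=0). One shortest path:
  1. fill(A) -> (A=3 B=0 C=0)
  2. fill(C) -> (A=3 B=0 C=11)
  3. pour(C -> B) -> (A=3 B=5 C=6)
  4. empty(B) -> (A=3 B=0 C=6)
  5. pour(A -> B) -> (A=0 B=3 C=6)
  6. fill(A) -> (A=3 B=3 C=6)
Reached target in 6 moves.

Answer: 6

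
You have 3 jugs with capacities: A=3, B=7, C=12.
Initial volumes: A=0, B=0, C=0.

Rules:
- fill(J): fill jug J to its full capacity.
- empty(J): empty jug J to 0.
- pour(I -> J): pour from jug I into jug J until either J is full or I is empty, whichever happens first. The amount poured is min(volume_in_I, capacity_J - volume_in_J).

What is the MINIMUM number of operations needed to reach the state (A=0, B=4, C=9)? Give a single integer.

BFS from (A=0, B=0, C=0). One shortest path:
  1. fill(B) -> (A=0 B=7 C=0)
  2. fill(C) -> (A=0 B=7 C=12)
  3. pour(B -> A) -> (A=3 B=4 C=12)
  4. empty(A) -> (A=0 B=4 C=12)
  5. pour(C -> A) -> (A=3 B=4 C=9)
  6. empty(A) -> (A=0 B=4 C=9)
Reached target in 6 moves.

Answer: 6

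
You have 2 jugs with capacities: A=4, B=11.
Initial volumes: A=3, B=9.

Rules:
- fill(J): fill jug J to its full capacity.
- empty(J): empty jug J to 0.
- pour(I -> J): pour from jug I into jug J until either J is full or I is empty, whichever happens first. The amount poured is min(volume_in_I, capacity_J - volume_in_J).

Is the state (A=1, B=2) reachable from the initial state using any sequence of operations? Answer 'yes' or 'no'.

Answer: no

Derivation:
BFS explored all 31 reachable states.
Reachable set includes: (0,0), (0,1), (0,2), (0,3), (0,4), (0,5), (0,6), (0,7), (0,8), (0,9), (0,10), (0,11) ...
Target (A=1, B=2) not in reachable set → no.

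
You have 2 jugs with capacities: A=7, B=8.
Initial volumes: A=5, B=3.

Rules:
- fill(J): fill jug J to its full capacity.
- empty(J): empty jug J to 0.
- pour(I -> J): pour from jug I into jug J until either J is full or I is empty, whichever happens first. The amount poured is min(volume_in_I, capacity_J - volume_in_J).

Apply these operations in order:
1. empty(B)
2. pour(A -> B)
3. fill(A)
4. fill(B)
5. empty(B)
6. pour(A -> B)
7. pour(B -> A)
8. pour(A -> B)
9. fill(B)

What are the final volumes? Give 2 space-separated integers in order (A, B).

Step 1: empty(B) -> (A=5 B=0)
Step 2: pour(A -> B) -> (A=0 B=5)
Step 3: fill(A) -> (A=7 B=5)
Step 4: fill(B) -> (A=7 B=8)
Step 5: empty(B) -> (A=7 B=0)
Step 6: pour(A -> B) -> (A=0 B=7)
Step 7: pour(B -> A) -> (A=7 B=0)
Step 8: pour(A -> B) -> (A=0 B=7)
Step 9: fill(B) -> (A=0 B=8)

Answer: 0 8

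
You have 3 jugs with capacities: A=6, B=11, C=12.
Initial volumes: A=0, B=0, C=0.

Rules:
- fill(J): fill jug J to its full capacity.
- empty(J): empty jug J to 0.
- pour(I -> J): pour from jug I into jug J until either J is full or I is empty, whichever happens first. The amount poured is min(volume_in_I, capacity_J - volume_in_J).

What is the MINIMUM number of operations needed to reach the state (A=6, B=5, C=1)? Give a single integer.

Answer: 3

Derivation:
BFS from (A=0, B=0, C=0). One shortest path:
  1. fill(C) -> (A=0 B=0 C=12)
  2. pour(C -> B) -> (A=0 B=11 C=1)
  3. pour(B -> A) -> (A=6 B=5 C=1)
Reached target in 3 moves.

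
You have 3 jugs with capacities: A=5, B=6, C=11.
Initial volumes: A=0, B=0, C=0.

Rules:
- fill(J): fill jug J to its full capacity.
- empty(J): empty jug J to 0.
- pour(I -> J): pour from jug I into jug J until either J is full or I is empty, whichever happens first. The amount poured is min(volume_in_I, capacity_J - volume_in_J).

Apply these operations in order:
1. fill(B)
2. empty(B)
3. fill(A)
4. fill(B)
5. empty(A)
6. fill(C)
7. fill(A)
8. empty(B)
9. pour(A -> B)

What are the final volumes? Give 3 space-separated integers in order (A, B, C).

Step 1: fill(B) -> (A=0 B=6 C=0)
Step 2: empty(B) -> (A=0 B=0 C=0)
Step 3: fill(A) -> (A=5 B=0 C=0)
Step 4: fill(B) -> (A=5 B=6 C=0)
Step 5: empty(A) -> (A=0 B=6 C=0)
Step 6: fill(C) -> (A=0 B=6 C=11)
Step 7: fill(A) -> (A=5 B=6 C=11)
Step 8: empty(B) -> (A=5 B=0 C=11)
Step 9: pour(A -> B) -> (A=0 B=5 C=11)

Answer: 0 5 11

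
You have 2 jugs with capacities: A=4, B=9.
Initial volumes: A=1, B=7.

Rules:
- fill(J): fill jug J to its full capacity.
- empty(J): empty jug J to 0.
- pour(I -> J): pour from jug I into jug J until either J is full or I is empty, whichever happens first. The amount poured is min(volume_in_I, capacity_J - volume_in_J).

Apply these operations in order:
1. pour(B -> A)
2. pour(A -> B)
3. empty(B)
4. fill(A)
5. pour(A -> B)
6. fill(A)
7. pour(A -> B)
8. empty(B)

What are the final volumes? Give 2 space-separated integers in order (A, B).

Step 1: pour(B -> A) -> (A=4 B=4)
Step 2: pour(A -> B) -> (A=0 B=8)
Step 3: empty(B) -> (A=0 B=0)
Step 4: fill(A) -> (A=4 B=0)
Step 5: pour(A -> B) -> (A=0 B=4)
Step 6: fill(A) -> (A=4 B=4)
Step 7: pour(A -> B) -> (A=0 B=8)
Step 8: empty(B) -> (A=0 B=0)

Answer: 0 0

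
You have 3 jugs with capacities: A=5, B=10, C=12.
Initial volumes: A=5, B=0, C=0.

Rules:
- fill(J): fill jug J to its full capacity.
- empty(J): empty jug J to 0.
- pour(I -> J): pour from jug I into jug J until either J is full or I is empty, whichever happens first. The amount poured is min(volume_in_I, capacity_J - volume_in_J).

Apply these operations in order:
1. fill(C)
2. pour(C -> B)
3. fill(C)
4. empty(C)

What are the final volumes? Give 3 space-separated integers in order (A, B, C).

Answer: 5 10 0

Derivation:
Step 1: fill(C) -> (A=5 B=0 C=12)
Step 2: pour(C -> B) -> (A=5 B=10 C=2)
Step 3: fill(C) -> (A=5 B=10 C=12)
Step 4: empty(C) -> (A=5 B=10 C=0)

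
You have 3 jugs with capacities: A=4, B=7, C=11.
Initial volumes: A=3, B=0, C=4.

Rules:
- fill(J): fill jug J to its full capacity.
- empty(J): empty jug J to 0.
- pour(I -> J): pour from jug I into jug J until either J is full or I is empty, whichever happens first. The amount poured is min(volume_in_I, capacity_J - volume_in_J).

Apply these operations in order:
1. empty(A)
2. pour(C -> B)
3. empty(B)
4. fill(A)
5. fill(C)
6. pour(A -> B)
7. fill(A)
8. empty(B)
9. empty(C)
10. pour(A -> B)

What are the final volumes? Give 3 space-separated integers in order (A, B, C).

Step 1: empty(A) -> (A=0 B=0 C=4)
Step 2: pour(C -> B) -> (A=0 B=4 C=0)
Step 3: empty(B) -> (A=0 B=0 C=0)
Step 4: fill(A) -> (A=4 B=0 C=0)
Step 5: fill(C) -> (A=4 B=0 C=11)
Step 6: pour(A -> B) -> (A=0 B=4 C=11)
Step 7: fill(A) -> (A=4 B=4 C=11)
Step 8: empty(B) -> (A=4 B=0 C=11)
Step 9: empty(C) -> (A=4 B=0 C=0)
Step 10: pour(A -> B) -> (A=0 B=4 C=0)

Answer: 0 4 0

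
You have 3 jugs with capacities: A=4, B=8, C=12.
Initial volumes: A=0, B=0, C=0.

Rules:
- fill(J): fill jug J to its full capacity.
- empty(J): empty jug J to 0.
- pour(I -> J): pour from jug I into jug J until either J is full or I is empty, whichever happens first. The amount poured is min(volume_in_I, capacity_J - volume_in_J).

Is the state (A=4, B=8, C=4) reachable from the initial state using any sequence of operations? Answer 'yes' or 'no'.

Answer: yes

Derivation:
BFS from (A=0, B=0, C=0):
  1. fill(A) -> (A=4 B=0 C=0)
  2. fill(C) -> (A=4 B=0 C=12)
  3. pour(C -> B) -> (A=4 B=8 C=4)
Target reached → yes.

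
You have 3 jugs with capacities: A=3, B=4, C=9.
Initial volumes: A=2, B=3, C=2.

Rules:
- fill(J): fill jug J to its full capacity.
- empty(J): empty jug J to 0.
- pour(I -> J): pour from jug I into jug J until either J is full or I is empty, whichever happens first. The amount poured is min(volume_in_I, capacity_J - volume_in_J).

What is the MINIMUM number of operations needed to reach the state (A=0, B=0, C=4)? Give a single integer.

Answer: 2

Derivation:
BFS from (A=2, B=3, C=2). One shortest path:
  1. empty(B) -> (A=2 B=0 C=2)
  2. pour(A -> C) -> (A=0 B=0 C=4)
Reached target in 2 moves.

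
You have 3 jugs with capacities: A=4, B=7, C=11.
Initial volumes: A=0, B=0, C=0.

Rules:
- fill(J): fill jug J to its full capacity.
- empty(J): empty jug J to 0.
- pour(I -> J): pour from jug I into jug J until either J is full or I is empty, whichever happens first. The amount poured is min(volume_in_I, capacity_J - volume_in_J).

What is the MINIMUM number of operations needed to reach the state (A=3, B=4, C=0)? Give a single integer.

BFS from (A=0, B=0, C=0). One shortest path:
  1. fill(B) -> (A=0 B=7 C=0)
  2. pour(B -> A) -> (A=4 B=3 C=0)
  3. pour(A -> C) -> (A=0 B=3 C=4)
  4. pour(B -> A) -> (A=3 B=0 C=4)
  5. pour(C -> B) -> (A=3 B=4 C=0)
Reached target in 5 moves.

Answer: 5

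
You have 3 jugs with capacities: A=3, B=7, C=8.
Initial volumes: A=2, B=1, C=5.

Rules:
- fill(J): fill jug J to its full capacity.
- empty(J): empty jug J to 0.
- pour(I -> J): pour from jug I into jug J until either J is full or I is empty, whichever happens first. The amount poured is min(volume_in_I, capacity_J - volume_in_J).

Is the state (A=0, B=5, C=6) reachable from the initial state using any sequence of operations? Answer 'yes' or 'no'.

Answer: yes

Derivation:
BFS from (A=2, B=1, C=5):
  1. pour(B -> C) -> (A=2 B=0 C=6)
  2. pour(A -> B) -> (A=0 B=2 C=6)
  3. fill(A) -> (A=3 B=2 C=6)
  4. pour(A -> B) -> (A=0 B=5 C=6)
Target reached → yes.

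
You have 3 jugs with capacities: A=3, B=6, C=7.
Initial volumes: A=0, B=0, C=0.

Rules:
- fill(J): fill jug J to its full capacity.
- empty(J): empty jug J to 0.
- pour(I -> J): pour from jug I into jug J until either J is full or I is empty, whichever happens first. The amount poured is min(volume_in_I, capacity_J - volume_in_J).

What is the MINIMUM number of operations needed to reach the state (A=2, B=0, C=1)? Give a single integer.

BFS from (A=0, B=0, C=0). One shortest path:
  1. fill(A) -> (A=3 B=0 C=0)
  2. fill(B) -> (A=3 B=6 C=0)
  3. pour(B -> C) -> (A=3 B=0 C=6)
  4. pour(A -> C) -> (A=2 B=0 C=7)
  5. pour(C -> B) -> (A=2 B=6 C=1)
  6. empty(B) -> (A=2 B=0 C=1)
Reached target in 6 moves.

Answer: 6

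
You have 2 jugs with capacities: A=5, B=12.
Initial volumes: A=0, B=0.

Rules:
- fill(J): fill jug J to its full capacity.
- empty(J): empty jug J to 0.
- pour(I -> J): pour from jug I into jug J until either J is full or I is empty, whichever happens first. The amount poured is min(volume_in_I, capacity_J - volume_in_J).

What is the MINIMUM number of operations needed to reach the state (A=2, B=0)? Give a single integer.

Answer: 6

Derivation:
BFS from (A=0, B=0). One shortest path:
  1. fill(B) -> (A=0 B=12)
  2. pour(B -> A) -> (A=5 B=7)
  3. empty(A) -> (A=0 B=7)
  4. pour(B -> A) -> (A=5 B=2)
  5. empty(A) -> (A=0 B=2)
  6. pour(B -> A) -> (A=2 B=0)
Reached target in 6 moves.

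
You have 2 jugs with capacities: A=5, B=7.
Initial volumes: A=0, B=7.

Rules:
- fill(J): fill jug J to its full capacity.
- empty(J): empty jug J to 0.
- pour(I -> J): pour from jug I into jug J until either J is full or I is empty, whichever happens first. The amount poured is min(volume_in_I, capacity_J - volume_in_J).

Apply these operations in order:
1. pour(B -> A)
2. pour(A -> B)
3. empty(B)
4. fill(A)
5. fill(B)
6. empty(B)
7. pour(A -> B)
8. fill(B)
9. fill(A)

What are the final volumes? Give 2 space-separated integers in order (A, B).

Step 1: pour(B -> A) -> (A=5 B=2)
Step 2: pour(A -> B) -> (A=0 B=7)
Step 3: empty(B) -> (A=0 B=0)
Step 4: fill(A) -> (A=5 B=0)
Step 5: fill(B) -> (A=5 B=7)
Step 6: empty(B) -> (A=5 B=0)
Step 7: pour(A -> B) -> (A=0 B=5)
Step 8: fill(B) -> (A=0 B=7)
Step 9: fill(A) -> (A=5 B=7)

Answer: 5 7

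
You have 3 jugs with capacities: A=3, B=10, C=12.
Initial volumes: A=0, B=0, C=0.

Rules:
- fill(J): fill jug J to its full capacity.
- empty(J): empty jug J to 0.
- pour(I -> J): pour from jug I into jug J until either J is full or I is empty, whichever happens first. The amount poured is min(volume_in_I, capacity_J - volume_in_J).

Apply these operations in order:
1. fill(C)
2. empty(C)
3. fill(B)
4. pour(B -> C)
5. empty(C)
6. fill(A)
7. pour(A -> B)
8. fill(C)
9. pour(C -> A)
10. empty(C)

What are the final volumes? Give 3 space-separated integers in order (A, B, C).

Step 1: fill(C) -> (A=0 B=0 C=12)
Step 2: empty(C) -> (A=0 B=0 C=0)
Step 3: fill(B) -> (A=0 B=10 C=0)
Step 4: pour(B -> C) -> (A=0 B=0 C=10)
Step 5: empty(C) -> (A=0 B=0 C=0)
Step 6: fill(A) -> (A=3 B=0 C=0)
Step 7: pour(A -> B) -> (A=0 B=3 C=0)
Step 8: fill(C) -> (A=0 B=3 C=12)
Step 9: pour(C -> A) -> (A=3 B=3 C=9)
Step 10: empty(C) -> (A=3 B=3 C=0)

Answer: 3 3 0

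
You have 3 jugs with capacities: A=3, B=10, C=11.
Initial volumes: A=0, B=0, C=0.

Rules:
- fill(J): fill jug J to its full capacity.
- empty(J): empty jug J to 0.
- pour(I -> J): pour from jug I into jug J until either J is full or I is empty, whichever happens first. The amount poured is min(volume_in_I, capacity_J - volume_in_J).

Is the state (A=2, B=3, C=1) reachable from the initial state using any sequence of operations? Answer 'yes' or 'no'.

Answer: no

Derivation:
BFS explored all 348 reachable states.
Reachable set includes: (0,0,0), (0,0,1), (0,0,2), (0,0,3), (0,0,4), (0,0,5), (0,0,6), (0,0,7), (0,0,8), (0,0,9), (0,0,10), (0,0,11) ...
Target (A=2, B=3, C=1) not in reachable set → no.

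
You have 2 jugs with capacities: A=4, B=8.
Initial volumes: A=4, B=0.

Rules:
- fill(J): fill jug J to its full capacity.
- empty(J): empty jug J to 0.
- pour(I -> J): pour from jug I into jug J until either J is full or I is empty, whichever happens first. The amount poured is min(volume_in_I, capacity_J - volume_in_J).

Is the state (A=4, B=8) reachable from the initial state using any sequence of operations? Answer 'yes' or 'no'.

Answer: yes

Derivation:
BFS from (A=4, B=0):
  1. fill(B) -> (A=4 B=8)
Target reached → yes.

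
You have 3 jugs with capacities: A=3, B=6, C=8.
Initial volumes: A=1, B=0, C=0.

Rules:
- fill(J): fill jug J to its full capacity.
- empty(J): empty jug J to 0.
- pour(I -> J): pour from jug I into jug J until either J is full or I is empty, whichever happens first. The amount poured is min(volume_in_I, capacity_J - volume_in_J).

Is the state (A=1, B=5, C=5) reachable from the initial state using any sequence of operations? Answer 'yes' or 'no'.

BFS explored all 182 reachable states.
Reachable set includes: (0,0,0), (0,0,1), (0,0,2), (0,0,3), (0,0,4), (0,0,5), (0,0,6), (0,0,7), (0,0,8), (0,1,0), (0,1,1), (0,1,2) ...
Target (A=1, B=5, C=5) not in reachable set → no.

Answer: no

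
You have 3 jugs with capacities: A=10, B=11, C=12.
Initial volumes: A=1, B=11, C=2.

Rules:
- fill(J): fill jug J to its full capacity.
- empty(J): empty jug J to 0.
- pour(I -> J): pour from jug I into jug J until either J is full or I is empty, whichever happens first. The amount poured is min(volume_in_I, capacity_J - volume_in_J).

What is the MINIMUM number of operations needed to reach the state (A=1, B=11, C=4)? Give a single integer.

BFS from (A=1, B=11, C=2). One shortest path:
  1. pour(B -> A) -> (A=10 B=2 C=2)
  2. empty(A) -> (A=0 B=2 C=2)
  3. pour(C -> A) -> (A=2 B=2 C=0)
  4. fill(C) -> (A=2 B=2 C=12)
  5. pour(C -> A) -> (A=10 B=2 C=4)
  6. pour(A -> B) -> (A=1 B=11 C=4)
Reached target in 6 moves.

Answer: 6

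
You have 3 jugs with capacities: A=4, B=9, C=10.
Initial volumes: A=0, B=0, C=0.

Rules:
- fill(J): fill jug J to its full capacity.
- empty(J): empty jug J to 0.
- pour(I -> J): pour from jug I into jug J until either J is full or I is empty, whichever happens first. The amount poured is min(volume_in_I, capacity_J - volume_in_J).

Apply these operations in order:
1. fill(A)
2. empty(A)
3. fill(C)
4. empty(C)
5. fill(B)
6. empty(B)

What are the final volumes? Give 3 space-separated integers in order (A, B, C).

Step 1: fill(A) -> (A=4 B=0 C=0)
Step 2: empty(A) -> (A=0 B=0 C=0)
Step 3: fill(C) -> (A=0 B=0 C=10)
Step 4: empty(C) -> (A=0 B=0 C=0)
Step 5: fill(B) -> (A=0 B=9 C=0)
Step 6: empty(B) -> (A=0 B=0 C=0)

Answer: 0 0 0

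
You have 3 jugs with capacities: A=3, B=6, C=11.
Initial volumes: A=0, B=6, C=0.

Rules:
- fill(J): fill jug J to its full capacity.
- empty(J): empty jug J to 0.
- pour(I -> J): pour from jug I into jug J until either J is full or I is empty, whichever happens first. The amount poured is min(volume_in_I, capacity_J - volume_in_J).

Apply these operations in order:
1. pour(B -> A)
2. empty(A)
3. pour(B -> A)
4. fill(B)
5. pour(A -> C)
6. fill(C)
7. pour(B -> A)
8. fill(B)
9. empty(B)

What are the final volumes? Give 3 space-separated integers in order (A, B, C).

Step 1: pour(B -> A) -> (A=3 B=3 C=0)
Step 2: empty(A) -> (A=0 B=3 C=0)
Step 3: pour(B -> A) -> (A=3 B=0 C=0)
Step 4: fill(B) -> (A=3 B=6 C=0)
Step 5: pour(A -> C) -> (A=0 B=6 C=3)
Step 6: fill(C) -> (A=0 B=6 C=11)
Step 7: pour(B -> A) -> (A=3 B=3 C=11)
Step 8: fill(B) -> (A=3 B=6 C=11)
Step 9: empty(B) -> (A=3 B=0 C=11)

Answer: 3 0 11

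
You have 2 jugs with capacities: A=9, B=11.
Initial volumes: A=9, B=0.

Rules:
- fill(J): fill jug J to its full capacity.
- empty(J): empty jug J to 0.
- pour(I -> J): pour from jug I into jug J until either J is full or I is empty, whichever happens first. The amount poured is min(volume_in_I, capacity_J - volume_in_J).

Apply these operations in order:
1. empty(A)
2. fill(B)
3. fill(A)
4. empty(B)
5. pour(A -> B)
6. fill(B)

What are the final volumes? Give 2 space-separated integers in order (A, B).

Step 1: empty(A) -> (A=0 B=0)
Step 2: fill(B) -> (A=0 B=11)
Step 3: fill(A) -> (A=9 B=11)
Step 4: empty(B) -> (A=9 B=0)
Step 5: pour(A -> B) -> (A=0 B=9)
Step 6: fill(B) -> (A=0 B=11)

Answer: 0 11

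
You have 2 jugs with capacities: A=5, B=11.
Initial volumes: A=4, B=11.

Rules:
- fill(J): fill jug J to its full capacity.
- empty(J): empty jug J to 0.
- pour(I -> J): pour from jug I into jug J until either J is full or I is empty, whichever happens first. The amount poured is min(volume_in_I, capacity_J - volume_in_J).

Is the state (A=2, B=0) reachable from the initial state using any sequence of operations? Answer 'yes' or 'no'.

BFS from (A=4, B=11):
  1. empty(A) -> (A=0 B=11)
  2. pour(B -> A) -> (A=5 B=6)
  3. empty(A) -> (A=0 B=6)
  4. pour(B -> A) -> (A=5 B=1)
  5. empty(A) -> (A=0 B=1)
  6. pour(B -> A) -> (A=1 B=0)
  7. fill(B) -> (A=1 B=11)
  8. pour(B -> A) -> (A=5 B=7)
  9. empty(A) -> (A=0 B=7)
  10. pour(B -> A) -> (A=5 B=2)
  11. empty(A) -> (A=0 B=2)
  12. pour(B -> A) -> (A=2 B=0)
Target reached → yes.

Answer: yes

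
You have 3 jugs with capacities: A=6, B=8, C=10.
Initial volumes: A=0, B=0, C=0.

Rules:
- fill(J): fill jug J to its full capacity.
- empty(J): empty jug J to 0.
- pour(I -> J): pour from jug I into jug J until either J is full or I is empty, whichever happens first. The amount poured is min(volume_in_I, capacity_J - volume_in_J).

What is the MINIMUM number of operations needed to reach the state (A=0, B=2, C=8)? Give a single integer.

Answer: 4

Derivation:
BFS from (A=0, B=0, C=0). One shortest path:
  1. fill(C) -> (A=0 B=0 C=10)
  2. pour(C -> B) -> (A=0 B=8 C=2)
  3. pour(B -> A) -> (A=6 B=2 C=2)
  4. pour(A -> C) -> (A=0 B=2 C=8)
Reached target in 4 moves.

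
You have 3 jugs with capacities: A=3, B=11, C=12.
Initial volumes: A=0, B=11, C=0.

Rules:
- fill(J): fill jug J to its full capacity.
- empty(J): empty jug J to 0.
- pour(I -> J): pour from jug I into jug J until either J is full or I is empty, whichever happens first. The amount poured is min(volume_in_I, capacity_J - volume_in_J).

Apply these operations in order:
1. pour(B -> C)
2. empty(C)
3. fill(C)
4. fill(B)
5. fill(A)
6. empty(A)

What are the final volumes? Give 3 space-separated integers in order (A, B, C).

Answer: 0 11 12

Derivation:
Step 1: pour(B -> C) -> (A=0 B=0 C=11)
Step 2: empty(C) -> (A=0 B=0 C=0)
Step 3: fill(C) -> (A=0 B=0 C=12)
Step 4: fill(B) -> (A=0 B=11 C=12)
Step 5: fill(A) -> (A=3 B=11 C=12)
Step 6: empty(A) -> (A=0 B=11 C=12)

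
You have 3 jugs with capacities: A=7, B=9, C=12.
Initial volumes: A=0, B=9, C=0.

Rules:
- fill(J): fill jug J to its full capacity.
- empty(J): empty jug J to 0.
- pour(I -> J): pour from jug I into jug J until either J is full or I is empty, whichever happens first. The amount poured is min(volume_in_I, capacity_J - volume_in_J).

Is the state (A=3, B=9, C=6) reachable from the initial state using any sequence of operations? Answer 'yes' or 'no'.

Answer: yes

Derivation:
BFS from (A=0, B=9, C=0):
  1. fill(A) -> (A=7 B=9 C=0)
  2. pour(B -> C) -> (A=7 B=0 C=9)
  3. pour(A -> C) -> (A=4 B=0 C=12)
  4. pour(C -> B) -> (A=4 B=9 C=3)
  5. pour(B -> A) -> (A=7 B=6 C=3)
  6. empty(A) -> (A=0 B=6 C=3)
  7. pour(C -> A) -> (A=3 B=6 C=0)
  8. pour(B -> C) -> (A=3 B=0 C=6)
  9. fill(B) -> (A=3 B=9 C=6)
Target reached → yes.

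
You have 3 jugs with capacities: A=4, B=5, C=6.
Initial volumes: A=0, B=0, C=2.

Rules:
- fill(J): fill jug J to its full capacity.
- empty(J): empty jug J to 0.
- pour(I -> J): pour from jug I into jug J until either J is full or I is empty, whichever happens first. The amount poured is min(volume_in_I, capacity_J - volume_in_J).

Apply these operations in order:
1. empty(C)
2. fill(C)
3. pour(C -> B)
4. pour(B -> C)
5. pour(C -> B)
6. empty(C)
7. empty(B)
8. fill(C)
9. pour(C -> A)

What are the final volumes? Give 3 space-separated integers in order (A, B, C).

Answer: 4 0 2

Derivation:
Step 1: empty(C) -> (A=0 B=0 C=0)
Step 2: fill(C) -> (A=0 B=0 C=6)
Step 3: pour(C -> B) -> (A=0 B=5 C=1)
Step 4: pour(B -> C) -> (A=0 B=0 C=6)
Step 5: pour(C -> B) -> (A=0 B=5 C=1)
Step 6: empty(C) -> (A=0 B=5 C=0)
Step 7: empty(B) -> (A=0 B=0 C=0)
Step 8: fill(C) -> (A=0 B=0 C=6)
Step 9: pour(C -> A) -> (A=4 B=0 C=2)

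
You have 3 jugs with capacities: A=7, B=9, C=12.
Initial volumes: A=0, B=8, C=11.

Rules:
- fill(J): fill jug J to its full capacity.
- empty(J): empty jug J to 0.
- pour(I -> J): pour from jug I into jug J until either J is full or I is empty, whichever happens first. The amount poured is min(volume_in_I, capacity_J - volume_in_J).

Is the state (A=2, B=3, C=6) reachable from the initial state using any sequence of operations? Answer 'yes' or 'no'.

Answer: no

Derivation:
BFS explored all 512 reachable states.
Reachable set includes: (0,0,0), (0,0,1), (0,0,2), (0,0,3), (0,0,4), (0,0,5), (0,0,6), (0,0,7), (0,0,8), (0,0,9), (0,0,10), (0,0,11) ...
Target (A=2, B=3, C=6) not in reachable set → no.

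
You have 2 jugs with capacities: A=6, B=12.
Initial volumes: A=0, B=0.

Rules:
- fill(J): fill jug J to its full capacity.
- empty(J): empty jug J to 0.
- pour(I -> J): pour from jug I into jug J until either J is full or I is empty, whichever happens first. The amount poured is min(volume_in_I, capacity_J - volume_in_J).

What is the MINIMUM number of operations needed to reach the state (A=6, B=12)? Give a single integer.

BFS from (A=0, B=0). One shortest path:
  1. fill(A) -> (A=6 B=0)
  2. fill(B) -> (A=6 B=12)
Reached target in 2 moves.

Answer: 2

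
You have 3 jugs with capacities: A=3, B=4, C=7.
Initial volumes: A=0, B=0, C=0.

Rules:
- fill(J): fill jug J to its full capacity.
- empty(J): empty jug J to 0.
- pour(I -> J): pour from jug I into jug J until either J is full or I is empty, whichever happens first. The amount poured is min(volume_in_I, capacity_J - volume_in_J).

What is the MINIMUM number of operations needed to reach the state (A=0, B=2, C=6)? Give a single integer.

Answer: 7

Derivation:
BFS from (A=0, B=0, C=0). One shortest path:
  1. fill(B) -> (A=0 B=4 C=0)
  2. pour(B -> A) -> (A=3 B=1 C=0)
  3. pour(A -> C) -> (A=0 B=1 C=3)
  4. pour(B -> A) -> (A=1 B=0 C=3)
  5. fill(B) -> (A=1 B=4 C=3)
  6. pour(B -> A) -> (A=3 B=2 C=3)
  7. pour(A -> C) -> (A=0 B=2 C=6)
Reached target in 7 moves.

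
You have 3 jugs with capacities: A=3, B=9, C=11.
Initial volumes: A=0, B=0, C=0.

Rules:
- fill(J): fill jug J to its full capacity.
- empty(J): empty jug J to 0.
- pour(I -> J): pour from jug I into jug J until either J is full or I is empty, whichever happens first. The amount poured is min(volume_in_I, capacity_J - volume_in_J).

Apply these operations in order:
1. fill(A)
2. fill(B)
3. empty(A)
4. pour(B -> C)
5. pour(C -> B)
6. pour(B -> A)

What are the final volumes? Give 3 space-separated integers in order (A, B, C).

Step 1: fill(A) -> (A=3 B=0 C=0)
Step 2: fill(B) -> (A=3 B=9 C=0)
Step 3: empty(A) -> (A=0 B=9 C=0)
Step 4: pour(B -> C) -> (A=0 B=0 C=9)
Step 5: pour(C -> B) -> (A=0 B=9 C=0)
Step 6: pour(B -> A) -> (A=3 B=6 C=0)

Answer: 3 6 0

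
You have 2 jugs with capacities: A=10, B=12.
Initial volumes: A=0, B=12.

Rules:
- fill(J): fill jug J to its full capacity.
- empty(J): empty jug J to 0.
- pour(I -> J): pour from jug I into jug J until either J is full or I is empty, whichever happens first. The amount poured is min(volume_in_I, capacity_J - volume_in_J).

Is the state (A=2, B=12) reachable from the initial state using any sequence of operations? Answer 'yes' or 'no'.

Answer: yes

Derivation:
BFS from (A=0, B=12):
  1. pour(B -> A) -> (A=10 B=2)
  2. empty(A) -> (A=0 B=2)
  3. pour(B -> A) -> (A=2 B=0)
  4. fill(B) -> (A=2 B=12)
Target reached → yes.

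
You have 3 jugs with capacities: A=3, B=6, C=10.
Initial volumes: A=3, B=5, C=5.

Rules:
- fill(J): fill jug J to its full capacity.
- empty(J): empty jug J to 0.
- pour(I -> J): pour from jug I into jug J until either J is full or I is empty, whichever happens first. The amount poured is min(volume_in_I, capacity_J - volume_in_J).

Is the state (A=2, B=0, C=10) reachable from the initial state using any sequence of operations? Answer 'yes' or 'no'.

BFS from (A=3, B=5, C=5):
  1. fill(C) -> (A=3 B=5 C=10)
  2. pour(A -> B) -> (A=2 B=6 C=10)
  3. empty(B) -> (A=2 B=0 C=10)
Target reached → yes.

Answer: yes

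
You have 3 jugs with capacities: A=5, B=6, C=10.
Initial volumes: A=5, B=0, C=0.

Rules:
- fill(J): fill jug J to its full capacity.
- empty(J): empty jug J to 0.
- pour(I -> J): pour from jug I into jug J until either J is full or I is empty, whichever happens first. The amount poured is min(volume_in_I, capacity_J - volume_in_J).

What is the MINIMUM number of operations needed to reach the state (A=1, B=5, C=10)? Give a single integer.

Answer: 5

Derivation:
BFS from (A=5, B=0, C=0). One shortest path:
  1. fill(B) -> (A=5 B=6 C=0)
  2. pour(B -> C) -> (A=5 B=0 C=6)
  3. pour(A -> B) -> (A=0 B=5 C=6)
  4. fill(A) -> (A=5 B=5 C=6)
  5. pour(A -> C) -> (A=1 B=5 C=10)
Reached target in 5 moves.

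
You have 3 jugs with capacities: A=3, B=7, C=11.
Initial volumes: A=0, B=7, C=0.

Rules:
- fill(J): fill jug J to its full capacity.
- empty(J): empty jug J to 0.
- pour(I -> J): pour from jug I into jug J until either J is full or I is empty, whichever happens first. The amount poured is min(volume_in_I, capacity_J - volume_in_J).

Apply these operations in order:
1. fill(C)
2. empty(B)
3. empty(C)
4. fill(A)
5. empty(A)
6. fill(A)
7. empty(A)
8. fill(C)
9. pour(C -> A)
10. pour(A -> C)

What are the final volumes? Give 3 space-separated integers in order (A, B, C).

Step 1: fill(C) -> (A=0 B=7 C=11)
Step 2: empty(B) -> (A=0 B=0 C=11)
Step 3: empty(C) -> (A=0 B=0 C=0)
Step 4: fill(A) -> (A=3 B=0 C=0)
Step 5: empty(A) -> (A=0 B=0 C=0)
Step 6: fill(A) -> (A=3 B=0 C=0)
Step 7: empty(A) -> (A=0 B=0 C=0)
Step 8: fill(C) -> (A=0 B=0 C=11)
Step 9: pour(C -> A) -> (A=3 B=0 C=8)
Step 10: pour(A -> C) -> (A=0 B=0 C=11)

Answer: 0 0 11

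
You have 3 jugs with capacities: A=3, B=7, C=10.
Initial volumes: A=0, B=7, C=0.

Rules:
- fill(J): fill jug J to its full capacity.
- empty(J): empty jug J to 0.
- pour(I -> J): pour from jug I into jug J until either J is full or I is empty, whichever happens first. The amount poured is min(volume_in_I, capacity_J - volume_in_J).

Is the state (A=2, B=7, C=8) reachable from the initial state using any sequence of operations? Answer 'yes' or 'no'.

BFS from (A=0, B=7, C=0):
  1. fill(A) -> (A=3 B=7 C=0)
  2. pour(B -> C) -> (A=3 B=0 C=7)
  3. pour(A -> B) -> (A=0 B=3 C=7)
  4. pour(C -> A) -> (A=3 B=3 C=4)
  5. pour(A -> B) -> (A=0 B=6 C=4)
  6. pour(C -> A) -> (A=3 B=6 C=1)
  7. pour(A -> B) -> (A=2 B=7 C=1)
  8. pour(B -> C) -> (A=2 B=0 C=8)
  9. fill(B) -> (A=2 B=7 C=8)
Target reached → yes.

Answer: yes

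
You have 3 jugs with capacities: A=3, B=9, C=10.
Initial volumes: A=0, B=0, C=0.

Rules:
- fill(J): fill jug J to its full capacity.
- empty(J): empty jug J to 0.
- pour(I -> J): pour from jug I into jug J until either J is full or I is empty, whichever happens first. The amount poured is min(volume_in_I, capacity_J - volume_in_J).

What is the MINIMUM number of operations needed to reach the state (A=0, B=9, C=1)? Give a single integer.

Answer: 2

Derivation:
BFS from (A=0, B=0, C=0). One shortest path:
  1. fill(C) -> (A=0 B=0 C=10)
  2. pour(C -> B) -> (A=0 B=9 C=1)
Reached target in 2 moves.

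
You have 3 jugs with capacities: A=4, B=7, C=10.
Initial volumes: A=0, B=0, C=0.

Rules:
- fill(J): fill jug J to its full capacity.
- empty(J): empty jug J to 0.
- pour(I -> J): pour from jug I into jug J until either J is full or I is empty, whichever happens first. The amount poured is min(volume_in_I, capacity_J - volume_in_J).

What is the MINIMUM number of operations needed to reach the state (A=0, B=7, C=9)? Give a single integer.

Answer: 6

Derivation:
BFS from (A=0, B=0, C=0). One shortest path:
  1. fill(C) -> (A=0 B=0 C=10)
  2. pour(C -> A) -> (A=4 B=0 C=6)
  3. empty(A) -> (A=0 B=0 C=6)
  4. pour(C -> B) -> (A=0 B=6 C=0)
  5. fill(C) -> (A=0 B=6 C=10)
  6. pour(C -> B) -> (A=0 B=7 C=9)
Reached target in 6 moves.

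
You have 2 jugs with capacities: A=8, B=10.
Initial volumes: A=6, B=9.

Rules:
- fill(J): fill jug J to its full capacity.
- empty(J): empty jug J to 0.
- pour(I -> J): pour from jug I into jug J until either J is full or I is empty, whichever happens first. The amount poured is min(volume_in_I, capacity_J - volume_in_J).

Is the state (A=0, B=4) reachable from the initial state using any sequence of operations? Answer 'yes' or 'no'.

Answer: yes

Derivation:
BFS from (A=6, B=9):
  1. empty(B) -> (A=6 B=0)
  2. pour(A -> B) -> (A=0 B=6)
  3. fill(A) -> (A=8 B=6)
  4. pour(A -> B) -> (A=4 B=10)
  5. empty(B) -> (A=4 B=0)
  6. pour(A -> B) -> (A=0 B=4)
Target reached → yes.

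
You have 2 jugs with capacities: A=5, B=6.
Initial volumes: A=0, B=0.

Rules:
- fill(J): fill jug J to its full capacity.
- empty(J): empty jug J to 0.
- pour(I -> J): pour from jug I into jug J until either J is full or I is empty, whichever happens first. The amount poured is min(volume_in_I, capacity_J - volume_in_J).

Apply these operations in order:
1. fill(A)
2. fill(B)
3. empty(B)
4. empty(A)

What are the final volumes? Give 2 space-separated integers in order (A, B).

Step 1: fill(A) -> (A=5 B=0)
Step 2: fill(B) -> (A=5 B=6)
Step 3: empty(B) -> (A=5 B=0)
Step 4: empty(A) -> (A=0 B=0)

Answer: 0 0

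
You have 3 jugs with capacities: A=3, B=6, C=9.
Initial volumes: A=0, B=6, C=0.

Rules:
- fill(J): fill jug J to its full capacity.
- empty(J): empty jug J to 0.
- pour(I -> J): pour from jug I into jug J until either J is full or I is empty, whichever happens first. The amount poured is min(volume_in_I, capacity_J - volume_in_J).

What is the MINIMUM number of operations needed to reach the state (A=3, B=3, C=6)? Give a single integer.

Answer: 3

Derivation:
BFS from (A=0, B=6, C=0). One shortest path:
  1. pour(B -> C) -> (A=0 B=0 C=6)
  2. fill(B) -> (A=0 B=6 C=6)
  3. pour(B -> A) -> (A=3 B=3 C=6)
Reached target in 3 moves.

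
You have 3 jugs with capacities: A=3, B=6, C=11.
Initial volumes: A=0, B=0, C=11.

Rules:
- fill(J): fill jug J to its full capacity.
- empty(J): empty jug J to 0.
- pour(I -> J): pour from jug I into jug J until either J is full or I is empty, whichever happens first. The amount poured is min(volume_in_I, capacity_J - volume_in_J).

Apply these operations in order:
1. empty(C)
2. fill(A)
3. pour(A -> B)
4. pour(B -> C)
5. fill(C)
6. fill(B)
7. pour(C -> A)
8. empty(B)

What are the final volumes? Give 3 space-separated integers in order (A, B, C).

Step 1: empty(C) -> (A=0 B=0 C=0)
Step 2: fill(A) -> (A=3 B=0 C=0)
Step 3: pour(A -> B) -> (A=0 B=3 C=0)
Step 4: pour(B -> C) -> (A=0 B=0 C=3)
Step 5: fill(C) -> (A=0 B=0 C=11)
Step 6: fill(B) -> (A=0 B=6 C=11)
Step 7: pour(C -> A) -> (A=3 B=6 C=8)
Step 8: empty(B) -> (A=3 B=0 C=8)

Answer: 3 0 8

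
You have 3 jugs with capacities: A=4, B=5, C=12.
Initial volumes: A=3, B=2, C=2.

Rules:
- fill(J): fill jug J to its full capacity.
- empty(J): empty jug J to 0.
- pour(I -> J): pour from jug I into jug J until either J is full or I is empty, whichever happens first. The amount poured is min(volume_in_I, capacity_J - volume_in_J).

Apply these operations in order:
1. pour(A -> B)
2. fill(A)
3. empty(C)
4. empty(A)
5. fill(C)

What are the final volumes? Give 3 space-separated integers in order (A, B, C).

Step 1: pour(A -> B) -> (A=0 B=5 C=2)
Step 2: fill(A) -> (A=4 B=5 C=2)
Step 3: empty(C) -> (A=4 B=5 C=0)
Step 4: empty(A) -> (A=0 B=5 C=0)
Step 5: fill(C) -> (A=0 B=5 C=12)

Answer: 0 5 12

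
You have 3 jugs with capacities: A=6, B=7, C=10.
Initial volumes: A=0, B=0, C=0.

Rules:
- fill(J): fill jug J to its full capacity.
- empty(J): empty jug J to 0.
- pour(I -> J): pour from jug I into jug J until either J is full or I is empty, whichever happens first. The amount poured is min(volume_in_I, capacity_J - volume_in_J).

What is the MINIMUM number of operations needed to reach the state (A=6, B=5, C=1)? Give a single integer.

Answer: 7

Derivation:
BFS from (A=0, B=0, C=0). One shortest path:
  1. fill(A) -> (A=6 B=0 C=0)
  2. pour(A -> B) -> (A=0 B=6 C=0)
  3. fill(A) -> (A=6 B=6 C=0)
  4. pour(A -> B) -> (A=5 B=7 C=0)
  5. pour(B -> C) -> (A=5 B=0 C=7)
  6. pour(A -> B) -> (A=0 B=5 C=7)
  7. pour(C -> A) -> (A=6 B=5 C=1)
Reached target in 7 moves.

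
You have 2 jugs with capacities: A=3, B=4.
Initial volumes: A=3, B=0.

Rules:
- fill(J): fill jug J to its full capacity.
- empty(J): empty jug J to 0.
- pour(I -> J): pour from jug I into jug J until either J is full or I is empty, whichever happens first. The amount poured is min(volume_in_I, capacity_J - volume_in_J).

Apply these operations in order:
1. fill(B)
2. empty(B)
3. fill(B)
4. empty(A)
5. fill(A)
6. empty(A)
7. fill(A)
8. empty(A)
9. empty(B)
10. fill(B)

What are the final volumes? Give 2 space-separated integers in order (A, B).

Answer: 0 4

Derivation:
Step 1: fill(B) -> (A=3 B=4)
Step 2: empty(B) -> (A=3 B=0)
Step 3: fill(B) -> (A=3 B=4)
Step 4: empty(A) -> (A=0 B=4)
Step 5: fill(A) -> (A=3 B=4)
Step 6: empty(A) -> (A=0 B=4)
Step 7: fill(A) -> (A=3 B=4)
Step 8: empty(A) -> (A=0 B=4)
Step 9: empty(B) -> (A=0 B=0)
Step 10: fill(B) -> (A=0 B=4)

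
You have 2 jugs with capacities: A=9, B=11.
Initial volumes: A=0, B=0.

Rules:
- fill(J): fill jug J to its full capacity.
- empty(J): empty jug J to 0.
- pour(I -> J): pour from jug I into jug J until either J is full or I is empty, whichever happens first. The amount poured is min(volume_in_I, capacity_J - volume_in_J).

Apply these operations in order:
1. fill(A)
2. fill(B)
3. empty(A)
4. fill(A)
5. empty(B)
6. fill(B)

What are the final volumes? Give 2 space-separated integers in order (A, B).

Answer: 9 11

Derivation:
Step 1: fill(A) -> (A=9 B=0)
Step 2: fill(B) -> (A=9 B=11)
Step 3: empty(A) -> (A=0 B=11)
Step 4: fill(A) -> (A=9 B=11)
Step 5: empty(B) -> (A=9 B=0)
Step 6: fill(B) -> (A=9 B=11)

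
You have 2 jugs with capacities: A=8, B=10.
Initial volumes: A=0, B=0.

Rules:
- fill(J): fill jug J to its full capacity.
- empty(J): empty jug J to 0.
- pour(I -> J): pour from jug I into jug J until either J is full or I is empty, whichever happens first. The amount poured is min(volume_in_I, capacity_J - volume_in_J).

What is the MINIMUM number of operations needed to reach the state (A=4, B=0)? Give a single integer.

Answer: 8

Derivation:
BFS from (A=0, B=0). One shortest path:
  1. fill(B) -> (A=0 B=10)
  2. pour(B -> A) -> (A=8 B=2)
  3. empty(A) -> (A=0 B=2)
  4. pour(B -> A) -> (A=2 B=0)
  5. fill(B) -> (A=2 B=10)
  6. pour(B -> A) -> (A=8 B=4)
  7. empty(A) -> (A=0 B=4)
  8. pour(B -> A) -> (A=4 B=0)
Reached target in 8 moves.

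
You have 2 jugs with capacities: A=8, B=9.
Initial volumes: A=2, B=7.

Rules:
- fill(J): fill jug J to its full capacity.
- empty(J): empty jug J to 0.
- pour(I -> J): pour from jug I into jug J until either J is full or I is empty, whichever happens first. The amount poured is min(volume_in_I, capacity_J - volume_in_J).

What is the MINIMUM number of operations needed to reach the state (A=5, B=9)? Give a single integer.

Answer: 6

Derivation:
BFS from (A=2, B=7). One shortest path:
  1. fill(A) -> (A=8 B=7)
  2. pour(A -> B) -> (A=6 B=9)
  3. empty(B) -> (A=6 B=0)
  4. pour(A -> B) -> (A=0 B=6)
  5. fill(A) -> (A=8 B=6)
  6. pour(A -> B) -> (A=5 B=9)
Reached target in 6 moves.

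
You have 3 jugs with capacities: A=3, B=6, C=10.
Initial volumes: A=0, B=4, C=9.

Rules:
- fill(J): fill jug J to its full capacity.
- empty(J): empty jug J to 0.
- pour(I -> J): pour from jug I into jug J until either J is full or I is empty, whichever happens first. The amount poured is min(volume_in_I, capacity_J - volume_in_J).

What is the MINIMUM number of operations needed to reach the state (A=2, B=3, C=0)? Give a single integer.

BFS from (A=0, B=4, C=9). One shortest path:
  1. fill(B) -> (A=0 B=6 C=9)
  2. pour(B -> A) -> (A=3 B=3 C=9)
  3. pour(A -> C) -> (A=2 B=3 C=10)
  4. empty(C) -> (A=2 B=3 C=0)
Reached target in 4 moves.

Answer: 4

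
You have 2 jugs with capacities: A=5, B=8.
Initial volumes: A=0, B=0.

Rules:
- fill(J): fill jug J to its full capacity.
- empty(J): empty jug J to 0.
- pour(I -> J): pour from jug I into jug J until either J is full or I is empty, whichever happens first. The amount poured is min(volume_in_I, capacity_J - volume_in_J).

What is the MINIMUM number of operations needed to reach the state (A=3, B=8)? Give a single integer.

BFS from (A=0, B=0). One shortest path:
  1. fill(B) -> (A=0 B=8)
  2. pour(B -> A) -> (A=5 B=3)
  3. empty(A) -> (A=0 B=3)
  4. pour(B -> A) -> (A=3 B=0)
  5. fill(B) -> (A=3 B=8)
Reached target in 5 moves.

Answer: 5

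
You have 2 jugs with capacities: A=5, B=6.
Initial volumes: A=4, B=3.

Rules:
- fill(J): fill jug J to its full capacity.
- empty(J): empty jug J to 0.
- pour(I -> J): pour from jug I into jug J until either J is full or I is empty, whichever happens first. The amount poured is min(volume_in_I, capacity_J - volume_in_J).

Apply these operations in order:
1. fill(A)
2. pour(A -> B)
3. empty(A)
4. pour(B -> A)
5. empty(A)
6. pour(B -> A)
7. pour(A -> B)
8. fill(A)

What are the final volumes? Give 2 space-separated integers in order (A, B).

Step 1: fill(A) -> (A=5 B=3)
Step 2: pour(A -> B) -> (A=2 B=6)
Step 3: empty(A) -> (A=0 B=6)
Step 4: pour(B -> A) -> (A=5 B=1)
Step 5: empty(A) -> (A=0 B=1)
Step 6: pour(B -> A) -> (A=1 B=0)
Step 7: pour(A -> B) -> (A=0 B=1)
Step 8: fill(A) -> (A=5 B=1)

Answer: 5 1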